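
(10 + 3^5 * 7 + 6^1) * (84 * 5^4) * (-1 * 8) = -721140000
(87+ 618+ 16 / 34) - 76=10701 / 17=629.47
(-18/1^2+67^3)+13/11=3308208/11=300746.18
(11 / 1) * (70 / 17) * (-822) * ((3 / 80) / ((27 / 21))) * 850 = -1846075 / 2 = -923037.50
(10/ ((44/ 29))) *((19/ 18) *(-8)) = -5510/ 99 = -55.66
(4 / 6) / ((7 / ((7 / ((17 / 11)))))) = 22 / 51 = 0.43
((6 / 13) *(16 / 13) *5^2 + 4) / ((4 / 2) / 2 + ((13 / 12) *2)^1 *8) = 9228 / 9295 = 0.99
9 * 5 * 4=180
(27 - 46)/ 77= -19/ 77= -0.25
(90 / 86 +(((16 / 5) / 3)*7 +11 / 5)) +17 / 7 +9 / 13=162398 / 11739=13.83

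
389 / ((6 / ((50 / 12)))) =9725 / 36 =270.14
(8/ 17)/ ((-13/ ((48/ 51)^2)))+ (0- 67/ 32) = -4344759/ 2043808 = -2.13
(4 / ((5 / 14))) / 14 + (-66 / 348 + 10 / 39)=9803 / 11310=0.87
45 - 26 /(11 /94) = -177.18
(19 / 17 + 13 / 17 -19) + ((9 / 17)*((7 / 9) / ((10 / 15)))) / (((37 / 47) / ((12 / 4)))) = -18573 / 1258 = -14.76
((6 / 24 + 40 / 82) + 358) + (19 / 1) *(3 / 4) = 30585 / 82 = 372.99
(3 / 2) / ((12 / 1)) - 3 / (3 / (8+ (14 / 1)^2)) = -1631 / 8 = -203.88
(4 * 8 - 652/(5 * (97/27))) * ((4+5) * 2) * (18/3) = -225072/485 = -464.07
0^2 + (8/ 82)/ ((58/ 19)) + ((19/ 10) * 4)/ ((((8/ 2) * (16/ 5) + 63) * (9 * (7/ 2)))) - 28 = -793915394/ 28389753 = -27.96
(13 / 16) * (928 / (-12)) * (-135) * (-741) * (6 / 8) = -37713195 / 8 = -4714149.38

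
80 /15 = 16 /3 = 5.33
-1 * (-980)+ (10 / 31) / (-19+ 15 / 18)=3311360 / 3379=979.98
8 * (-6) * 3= -144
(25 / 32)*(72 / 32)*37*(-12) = -24975 / 32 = -780.47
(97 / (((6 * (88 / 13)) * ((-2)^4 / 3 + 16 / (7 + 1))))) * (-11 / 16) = -1261 / 5632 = -0.22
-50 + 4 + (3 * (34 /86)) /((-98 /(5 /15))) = -193861 /4214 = -46.00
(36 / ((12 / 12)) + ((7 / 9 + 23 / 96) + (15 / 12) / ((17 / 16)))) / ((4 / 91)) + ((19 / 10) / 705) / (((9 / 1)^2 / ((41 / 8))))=539855770019 / 621302400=868.91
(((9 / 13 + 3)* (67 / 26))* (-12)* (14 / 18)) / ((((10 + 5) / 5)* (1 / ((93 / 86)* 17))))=-3954608 / 7267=-544.19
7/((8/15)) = 105/8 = 13.12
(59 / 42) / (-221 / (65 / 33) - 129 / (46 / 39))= -6785 / 1070181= -0.01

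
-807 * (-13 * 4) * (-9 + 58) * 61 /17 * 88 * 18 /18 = 11037874848 /17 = 649286755.76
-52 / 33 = -1.58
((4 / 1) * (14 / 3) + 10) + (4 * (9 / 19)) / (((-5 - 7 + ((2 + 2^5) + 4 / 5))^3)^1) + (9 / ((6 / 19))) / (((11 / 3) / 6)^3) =53266765953 / 346914502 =153.54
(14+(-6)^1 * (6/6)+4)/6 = 2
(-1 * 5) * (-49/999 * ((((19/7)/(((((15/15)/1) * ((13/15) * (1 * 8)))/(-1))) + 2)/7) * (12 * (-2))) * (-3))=5855/1443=4.06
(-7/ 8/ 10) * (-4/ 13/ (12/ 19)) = 133/ 3120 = 0.04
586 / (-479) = -586 / 479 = -1.22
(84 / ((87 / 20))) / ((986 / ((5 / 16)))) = 175 / 28594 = 0.01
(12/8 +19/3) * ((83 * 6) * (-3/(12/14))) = -27307/2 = -13653.50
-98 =-98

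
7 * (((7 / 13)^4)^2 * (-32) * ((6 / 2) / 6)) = -645657712 / 815730721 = -0.79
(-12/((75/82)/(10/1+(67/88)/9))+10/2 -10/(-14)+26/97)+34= -155158793/1680525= -92.33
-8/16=-1/2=-0.50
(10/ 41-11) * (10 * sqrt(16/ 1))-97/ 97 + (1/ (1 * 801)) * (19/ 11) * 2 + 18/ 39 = -2023047023/ 4696263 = -430.78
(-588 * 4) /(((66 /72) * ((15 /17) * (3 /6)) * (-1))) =319872 /55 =5815.85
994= 994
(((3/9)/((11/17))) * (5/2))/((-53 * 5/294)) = -833/583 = -1.43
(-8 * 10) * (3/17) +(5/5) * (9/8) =-1767/136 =-12.99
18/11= 1.64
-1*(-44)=44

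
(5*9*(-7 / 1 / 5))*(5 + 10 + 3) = -1134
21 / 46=0.46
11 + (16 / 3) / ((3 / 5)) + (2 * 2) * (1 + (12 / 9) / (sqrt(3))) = 16 * sqrt(3) / 9 + 215 / 9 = 26.97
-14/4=-7/2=-3.50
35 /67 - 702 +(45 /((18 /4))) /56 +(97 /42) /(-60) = -118413829 /168840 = -701.34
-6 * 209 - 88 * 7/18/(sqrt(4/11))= -1254 - 154 * sqrt(11)/9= -1310.75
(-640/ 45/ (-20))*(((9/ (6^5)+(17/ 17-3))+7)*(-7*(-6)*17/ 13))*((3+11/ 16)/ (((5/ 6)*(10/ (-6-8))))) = -1210.05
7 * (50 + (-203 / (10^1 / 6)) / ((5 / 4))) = -8302 / 25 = -332.08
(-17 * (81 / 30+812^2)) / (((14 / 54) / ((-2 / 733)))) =3026401353 / 25655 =117965.36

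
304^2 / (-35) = -92416 / 35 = -2640.46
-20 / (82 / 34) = -340 / 41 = -8.29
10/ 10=1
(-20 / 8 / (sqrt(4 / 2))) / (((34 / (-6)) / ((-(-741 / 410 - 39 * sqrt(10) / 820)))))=0.61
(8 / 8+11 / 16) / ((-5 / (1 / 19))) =-27 / 1520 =-0.02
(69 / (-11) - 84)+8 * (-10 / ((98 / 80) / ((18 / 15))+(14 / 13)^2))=-126.96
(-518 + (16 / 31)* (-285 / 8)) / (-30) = 8314 / 465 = 17.88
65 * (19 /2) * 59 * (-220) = -8015150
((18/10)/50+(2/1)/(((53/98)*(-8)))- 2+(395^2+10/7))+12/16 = 28942591553/185500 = 156024.75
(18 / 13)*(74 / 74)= 18 / 13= 1.38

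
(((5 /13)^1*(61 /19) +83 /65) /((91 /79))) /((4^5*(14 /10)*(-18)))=-40843 /483345408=-0.00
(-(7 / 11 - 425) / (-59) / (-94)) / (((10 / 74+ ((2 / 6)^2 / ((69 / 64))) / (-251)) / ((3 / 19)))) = 40382123454 / 450308254759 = 0.09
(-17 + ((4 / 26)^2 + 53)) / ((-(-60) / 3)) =1522 / 845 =1.80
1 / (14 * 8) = 1 / 112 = 0.01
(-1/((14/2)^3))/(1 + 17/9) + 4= 35663/8918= 4.00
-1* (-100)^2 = -10000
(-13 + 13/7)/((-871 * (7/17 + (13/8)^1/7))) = 816/41071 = 0.02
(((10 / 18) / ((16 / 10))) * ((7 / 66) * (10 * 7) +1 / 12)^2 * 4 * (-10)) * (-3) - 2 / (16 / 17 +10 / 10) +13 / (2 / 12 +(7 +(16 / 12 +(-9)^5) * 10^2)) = 1449102013815539 / 617307177168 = 2347.46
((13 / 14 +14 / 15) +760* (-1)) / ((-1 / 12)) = 318418 / 35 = 9097.66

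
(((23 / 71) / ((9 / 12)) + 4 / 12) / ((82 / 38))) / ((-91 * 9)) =-3097 / 7152327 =-0.00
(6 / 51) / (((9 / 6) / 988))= 3952 / 51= 77.49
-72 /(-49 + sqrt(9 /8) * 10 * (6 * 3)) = -9720 * sqrt(2) /34049 -3528 /34049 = -0.51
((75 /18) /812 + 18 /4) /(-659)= -21949 /3210648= -0.01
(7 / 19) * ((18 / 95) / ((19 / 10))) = 252 / 6859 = 0.04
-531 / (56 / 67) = -35577 / 56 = -635.30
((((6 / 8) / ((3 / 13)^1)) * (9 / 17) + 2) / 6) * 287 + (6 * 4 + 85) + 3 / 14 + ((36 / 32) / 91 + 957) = 5774308 / 4641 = 1244.19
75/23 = 3.26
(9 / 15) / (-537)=-1 / 895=-0.00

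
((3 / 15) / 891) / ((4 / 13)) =13 / 17820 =0.00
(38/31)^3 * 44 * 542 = 1308587456/29791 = 43925.60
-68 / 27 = -2.52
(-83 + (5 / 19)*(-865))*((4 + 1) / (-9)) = 29510 / 171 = 172.57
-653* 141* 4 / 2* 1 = -184146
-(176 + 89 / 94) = -16633 / 94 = -176.95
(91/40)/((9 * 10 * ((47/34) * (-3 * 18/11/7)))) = -119119/4568400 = -0.03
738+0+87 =825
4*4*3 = 48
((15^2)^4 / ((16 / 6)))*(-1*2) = -7688671875 / 4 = -1922167968.75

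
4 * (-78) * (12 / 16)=-234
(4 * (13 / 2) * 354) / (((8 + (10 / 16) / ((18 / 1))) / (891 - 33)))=87474816 / 89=982863.10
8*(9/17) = 72/17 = 4.24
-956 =-956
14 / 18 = 7 / 9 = 0.78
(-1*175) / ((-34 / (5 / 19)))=875 / 646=1.35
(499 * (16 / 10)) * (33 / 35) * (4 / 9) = 175648 / 525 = 334.57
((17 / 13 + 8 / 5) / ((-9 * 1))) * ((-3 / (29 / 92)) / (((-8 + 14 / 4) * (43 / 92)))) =-1.46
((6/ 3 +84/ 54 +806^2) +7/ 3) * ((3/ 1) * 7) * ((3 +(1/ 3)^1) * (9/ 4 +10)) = 10027222555/ 18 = 557067919.72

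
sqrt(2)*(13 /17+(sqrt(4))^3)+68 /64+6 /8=14.21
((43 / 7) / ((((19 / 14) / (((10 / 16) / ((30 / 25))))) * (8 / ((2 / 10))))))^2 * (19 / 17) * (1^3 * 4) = 46225 / 2976768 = 0.02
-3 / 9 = -1 / 3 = -0.33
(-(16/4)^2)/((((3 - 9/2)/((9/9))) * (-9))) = -32/27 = -1.19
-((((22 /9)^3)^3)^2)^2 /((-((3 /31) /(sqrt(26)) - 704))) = -37366799728135674860303606746059387081442274905082036224 /278979565425094646693897418586814153732060247 - 65853400152506194415998630206088193452237259800576 *sqrt(26) /92993188475031548897965806195604717910686749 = -133944602840.40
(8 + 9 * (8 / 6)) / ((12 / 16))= 80 / 3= 26.67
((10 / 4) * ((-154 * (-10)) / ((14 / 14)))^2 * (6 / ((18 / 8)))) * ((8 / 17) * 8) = 3035648000 / 51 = 59522509.80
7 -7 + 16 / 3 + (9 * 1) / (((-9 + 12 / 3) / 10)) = -38 / 3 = -12.67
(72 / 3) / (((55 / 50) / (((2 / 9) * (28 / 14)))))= 320 / 33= 9.70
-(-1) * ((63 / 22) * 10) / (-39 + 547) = 315 / 5588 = 0.06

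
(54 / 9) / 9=2 / 3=0.67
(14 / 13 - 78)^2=1000000 / 169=5917.16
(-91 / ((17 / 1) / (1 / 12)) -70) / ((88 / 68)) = -14371 / 264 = -54.44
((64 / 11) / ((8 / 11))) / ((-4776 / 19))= -19 / 597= -0.03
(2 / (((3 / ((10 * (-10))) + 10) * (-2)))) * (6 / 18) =-100 / 2991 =-0.03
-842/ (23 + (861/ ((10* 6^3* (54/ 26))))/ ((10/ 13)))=-163684800/ 4519703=-36.22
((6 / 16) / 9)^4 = 1 / 331776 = 0.00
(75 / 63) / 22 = 25 / 462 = 0.05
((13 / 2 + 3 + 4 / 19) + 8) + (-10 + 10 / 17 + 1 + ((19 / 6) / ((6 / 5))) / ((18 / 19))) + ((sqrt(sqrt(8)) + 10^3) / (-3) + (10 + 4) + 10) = -62215421 / 209304 - 2^(3 / 4) / 3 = -297.81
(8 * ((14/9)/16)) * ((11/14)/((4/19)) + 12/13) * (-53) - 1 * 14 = -192721/936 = -205.90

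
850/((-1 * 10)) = -85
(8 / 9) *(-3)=-8 / 3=-2.67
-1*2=-2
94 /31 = 3.03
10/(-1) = -10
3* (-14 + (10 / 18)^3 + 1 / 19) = -190810 / 4617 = -41.33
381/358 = 1.06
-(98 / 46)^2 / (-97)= 2401 / 51313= 0.05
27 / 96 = 9 / 32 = 0.28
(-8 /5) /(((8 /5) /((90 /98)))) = -45 /49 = -0.92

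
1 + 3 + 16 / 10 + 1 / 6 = 173 / 30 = 5.77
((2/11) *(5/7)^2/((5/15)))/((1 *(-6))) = -25/539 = -0.05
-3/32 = -0.09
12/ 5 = 2.40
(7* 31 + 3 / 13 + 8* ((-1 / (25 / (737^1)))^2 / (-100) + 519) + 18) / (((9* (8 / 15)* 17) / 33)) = 1205921552 / 690625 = 1746.13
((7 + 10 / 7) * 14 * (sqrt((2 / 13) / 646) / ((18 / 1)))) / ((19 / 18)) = 118 * sqrt(4199) / 79781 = 0.10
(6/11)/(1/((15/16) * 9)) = 405/88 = 4.60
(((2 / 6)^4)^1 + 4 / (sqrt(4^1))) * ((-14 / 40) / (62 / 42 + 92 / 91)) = -14833 / 52380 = -0.28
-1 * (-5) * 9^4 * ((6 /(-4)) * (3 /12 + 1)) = -492075 /8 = -61509.38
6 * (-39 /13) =-18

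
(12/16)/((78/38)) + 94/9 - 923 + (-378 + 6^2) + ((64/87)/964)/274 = -1254.19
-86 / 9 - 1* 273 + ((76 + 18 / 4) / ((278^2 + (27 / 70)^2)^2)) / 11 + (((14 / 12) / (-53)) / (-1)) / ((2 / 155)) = -280.85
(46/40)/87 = 0.01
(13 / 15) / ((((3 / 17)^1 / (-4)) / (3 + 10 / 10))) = -3536 / 45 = -78.58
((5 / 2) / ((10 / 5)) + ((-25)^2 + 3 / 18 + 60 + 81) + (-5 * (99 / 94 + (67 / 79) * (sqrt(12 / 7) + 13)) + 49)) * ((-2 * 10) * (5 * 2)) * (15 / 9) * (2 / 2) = -8421352750 / 33417 + 670000 * sqrt(21) / 1659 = -250157.33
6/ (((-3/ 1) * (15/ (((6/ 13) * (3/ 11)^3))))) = -108/ 86515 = -0.00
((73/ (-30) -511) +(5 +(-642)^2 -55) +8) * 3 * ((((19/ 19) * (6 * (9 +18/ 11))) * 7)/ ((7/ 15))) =13002714621/ 11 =1182064965.55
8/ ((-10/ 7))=-28/ 5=-5.60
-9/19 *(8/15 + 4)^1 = -204/95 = -2.15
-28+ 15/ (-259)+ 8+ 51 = 8014/ 259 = 30.94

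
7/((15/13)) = 91/15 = 6.07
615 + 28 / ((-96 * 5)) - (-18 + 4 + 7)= 74633 / 120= 621.94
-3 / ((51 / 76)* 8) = -19 / 34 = -0.56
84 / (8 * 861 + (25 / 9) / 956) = 722736 / 59264377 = 0.01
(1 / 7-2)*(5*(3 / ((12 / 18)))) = -585 / 14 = -41.79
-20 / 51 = -0.39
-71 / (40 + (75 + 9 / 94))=-0.62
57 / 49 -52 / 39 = -0.17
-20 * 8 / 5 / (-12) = 8 / 3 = 2.67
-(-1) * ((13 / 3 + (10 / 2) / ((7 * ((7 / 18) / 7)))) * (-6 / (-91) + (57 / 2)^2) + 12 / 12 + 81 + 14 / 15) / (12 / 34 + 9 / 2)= 9126917959 / 3153150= 2894.54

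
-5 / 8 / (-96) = 5 / 768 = 0.01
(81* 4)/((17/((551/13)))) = 178524/221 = 807.80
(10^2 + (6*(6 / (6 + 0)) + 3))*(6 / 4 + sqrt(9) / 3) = 545 / 2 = 272.50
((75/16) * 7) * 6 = 1575/8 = 196.88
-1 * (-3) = 3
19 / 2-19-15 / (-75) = -93 / 10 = -9.30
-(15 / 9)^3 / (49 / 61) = -7625 / 1323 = -5.76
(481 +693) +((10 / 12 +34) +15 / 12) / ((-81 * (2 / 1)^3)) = 9128591 / 7776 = 1173.94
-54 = -54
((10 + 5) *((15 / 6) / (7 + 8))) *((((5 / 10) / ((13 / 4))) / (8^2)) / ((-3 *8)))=-5 / 19968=-0.00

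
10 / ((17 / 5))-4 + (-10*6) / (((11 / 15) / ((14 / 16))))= -27171 / 374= -72.65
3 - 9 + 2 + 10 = 6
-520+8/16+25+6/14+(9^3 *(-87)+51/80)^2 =180203321581247/44800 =4022395571.01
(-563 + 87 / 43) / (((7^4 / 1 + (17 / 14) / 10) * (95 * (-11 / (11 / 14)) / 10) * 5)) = 96488 / 274640269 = 0.00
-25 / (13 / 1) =-1.92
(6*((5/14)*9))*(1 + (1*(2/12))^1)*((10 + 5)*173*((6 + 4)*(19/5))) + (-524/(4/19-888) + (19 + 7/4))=37425813267/16868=2218746.34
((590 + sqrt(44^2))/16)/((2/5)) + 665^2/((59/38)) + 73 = 269035227/944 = 284994.94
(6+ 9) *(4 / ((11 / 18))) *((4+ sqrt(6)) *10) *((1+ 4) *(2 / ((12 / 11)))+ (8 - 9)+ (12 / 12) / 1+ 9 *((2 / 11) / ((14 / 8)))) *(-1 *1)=-33602400 / 847 - 8400600 *sqrt(6) / 847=-63966.45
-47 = -47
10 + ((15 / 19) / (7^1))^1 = 1345 / 133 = 10.11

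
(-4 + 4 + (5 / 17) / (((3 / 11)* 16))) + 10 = 8215 / 816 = 10.07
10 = 10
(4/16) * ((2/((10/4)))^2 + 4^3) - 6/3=354/25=14.16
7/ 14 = 1/ 2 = 0.50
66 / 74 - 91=-3334 / 37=-90.11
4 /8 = 1 /2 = 0.50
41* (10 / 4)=205 / 2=102.50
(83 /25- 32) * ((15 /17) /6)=-717 /170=-4.22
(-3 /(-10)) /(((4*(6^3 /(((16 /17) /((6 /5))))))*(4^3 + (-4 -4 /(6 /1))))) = 1 /217872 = 0.00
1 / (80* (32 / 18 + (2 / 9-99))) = -1 / 7760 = -0.00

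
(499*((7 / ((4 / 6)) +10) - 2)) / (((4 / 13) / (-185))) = -44403515 / 8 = -5550439.38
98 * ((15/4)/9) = 245/6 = 40.83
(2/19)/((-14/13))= -0.10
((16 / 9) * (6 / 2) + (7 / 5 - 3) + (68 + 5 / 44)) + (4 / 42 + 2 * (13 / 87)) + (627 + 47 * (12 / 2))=131466677 / 133980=981.24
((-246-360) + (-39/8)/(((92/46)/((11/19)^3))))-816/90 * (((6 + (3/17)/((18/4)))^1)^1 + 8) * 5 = -1227624589/987696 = -1242.92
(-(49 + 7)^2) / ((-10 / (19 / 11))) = 29792 / 55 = 541.67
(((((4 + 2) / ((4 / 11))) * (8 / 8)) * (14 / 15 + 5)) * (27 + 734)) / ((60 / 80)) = 1490038 / 15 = 99335.87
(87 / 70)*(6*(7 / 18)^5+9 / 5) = 84633223 / 36741600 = 2.30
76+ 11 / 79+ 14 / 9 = 77.69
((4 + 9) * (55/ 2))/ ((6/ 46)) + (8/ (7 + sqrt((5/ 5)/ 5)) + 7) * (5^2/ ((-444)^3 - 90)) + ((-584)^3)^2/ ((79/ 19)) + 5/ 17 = 25 * sqrt(5)/ 2669618457 + 34208088039800323994218660036/ 3585297587751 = 9541213024177028.52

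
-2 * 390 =-780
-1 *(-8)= 8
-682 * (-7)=4774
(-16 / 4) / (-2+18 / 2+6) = -4 / 13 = -0.31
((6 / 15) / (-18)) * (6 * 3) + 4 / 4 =3 / 5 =0.60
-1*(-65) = 65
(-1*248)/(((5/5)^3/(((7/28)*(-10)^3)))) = 62000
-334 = -334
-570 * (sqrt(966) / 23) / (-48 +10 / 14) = 3990 * sqrt(966) / 7613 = 16.29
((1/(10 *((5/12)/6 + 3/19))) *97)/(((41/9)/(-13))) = -7762716/63755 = -121.76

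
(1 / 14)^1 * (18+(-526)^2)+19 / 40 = 5534013 / 280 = 19764.33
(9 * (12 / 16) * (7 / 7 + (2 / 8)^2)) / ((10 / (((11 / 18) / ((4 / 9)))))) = 5049 / 5120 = 0.99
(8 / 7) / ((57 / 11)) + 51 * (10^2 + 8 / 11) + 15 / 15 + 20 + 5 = 22661774 / 4389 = 5163.31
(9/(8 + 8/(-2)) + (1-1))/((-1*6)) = -3/8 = -0.38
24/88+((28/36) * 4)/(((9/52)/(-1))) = -17.70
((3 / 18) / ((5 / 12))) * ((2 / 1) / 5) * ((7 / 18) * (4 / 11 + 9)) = 1442 / 2475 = 0.58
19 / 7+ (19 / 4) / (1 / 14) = 969 / 14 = 69.21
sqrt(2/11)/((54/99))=sqrt(22)/6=0.78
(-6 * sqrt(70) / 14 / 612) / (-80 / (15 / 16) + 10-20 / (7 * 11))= 11 * sqrt(70) / 1187416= 0.00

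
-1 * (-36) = 36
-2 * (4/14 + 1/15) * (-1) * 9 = 222/35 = 6.34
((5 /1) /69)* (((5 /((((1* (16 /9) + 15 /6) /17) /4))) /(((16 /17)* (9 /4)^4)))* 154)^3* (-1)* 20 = -5062015110348800000 /26732013741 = -189361533.31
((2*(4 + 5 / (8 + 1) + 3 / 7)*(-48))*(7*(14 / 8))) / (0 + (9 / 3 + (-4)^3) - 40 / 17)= 298928 / 3231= 92.52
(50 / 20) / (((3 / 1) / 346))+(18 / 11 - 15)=9074 / 33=274.97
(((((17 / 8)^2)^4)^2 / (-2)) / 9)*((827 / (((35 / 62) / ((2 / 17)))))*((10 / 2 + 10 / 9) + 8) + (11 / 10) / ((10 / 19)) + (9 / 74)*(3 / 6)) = -13805443561057697984897313997 / 590506353641285222400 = -23378992.41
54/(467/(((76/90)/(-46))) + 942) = -0.00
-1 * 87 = -87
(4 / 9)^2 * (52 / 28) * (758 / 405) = 157664 / 229635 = 0.69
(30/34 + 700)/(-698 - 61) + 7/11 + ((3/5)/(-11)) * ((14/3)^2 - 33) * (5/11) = -1253/141933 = -0.01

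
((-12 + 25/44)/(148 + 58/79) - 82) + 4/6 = -126267211/1551000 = -81.41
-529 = -529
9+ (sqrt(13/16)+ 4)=sqrt(13)/4+ 13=13.90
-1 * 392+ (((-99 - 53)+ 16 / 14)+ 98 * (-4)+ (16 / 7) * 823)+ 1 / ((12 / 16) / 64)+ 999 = 2030.62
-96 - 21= -117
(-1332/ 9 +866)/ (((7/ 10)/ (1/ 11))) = 7180/ 77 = 93.25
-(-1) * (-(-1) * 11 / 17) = 11 / 17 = 0.65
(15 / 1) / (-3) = -5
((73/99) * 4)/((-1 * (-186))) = 146/9207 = 0.02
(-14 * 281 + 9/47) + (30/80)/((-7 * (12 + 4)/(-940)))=-3930.66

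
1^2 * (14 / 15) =14 / 15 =0.93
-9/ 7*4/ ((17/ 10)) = -360/ 119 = -3.03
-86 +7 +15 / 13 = -1012 / 13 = -77.85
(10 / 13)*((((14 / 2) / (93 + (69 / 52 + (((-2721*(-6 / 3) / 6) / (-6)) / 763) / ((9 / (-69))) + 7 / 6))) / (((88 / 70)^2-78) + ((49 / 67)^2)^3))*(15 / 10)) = -319595931977402083500 / 292763784373758115708879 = -0.00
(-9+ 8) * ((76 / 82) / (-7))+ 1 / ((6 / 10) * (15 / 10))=3212 / 2583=1.24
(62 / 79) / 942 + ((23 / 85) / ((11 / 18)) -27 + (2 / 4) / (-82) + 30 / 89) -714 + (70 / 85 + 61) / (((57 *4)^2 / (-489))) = -543207444126879041 / 733264495758960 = -740.81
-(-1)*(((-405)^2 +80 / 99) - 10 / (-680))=1104221839 / 6732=164025.82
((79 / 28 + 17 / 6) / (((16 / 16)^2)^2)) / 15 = 95 / 252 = 0.38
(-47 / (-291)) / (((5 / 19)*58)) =893 / 84390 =0.01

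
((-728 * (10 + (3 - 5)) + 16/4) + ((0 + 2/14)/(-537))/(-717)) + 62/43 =-674334400151/115893729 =-5818.56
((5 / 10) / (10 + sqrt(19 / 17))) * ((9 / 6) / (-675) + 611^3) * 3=1744958352133 / 50430- 102644608949 * sqrt(323) / 504300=30943553.45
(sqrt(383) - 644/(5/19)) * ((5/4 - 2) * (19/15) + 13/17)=192717/425 - 63 * sqrt(383)/340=449.83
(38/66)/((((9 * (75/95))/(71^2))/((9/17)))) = 1819801/8415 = 216.26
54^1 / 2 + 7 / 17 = 466 / 17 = 27.41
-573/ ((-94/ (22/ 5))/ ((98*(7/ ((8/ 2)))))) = 2161929/ 470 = 4599.85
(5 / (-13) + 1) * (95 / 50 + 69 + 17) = 3516 / 65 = 54.09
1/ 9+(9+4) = 118/ 9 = 13.11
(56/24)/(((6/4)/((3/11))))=14/33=0.42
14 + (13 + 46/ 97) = 2665/ 97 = 27.47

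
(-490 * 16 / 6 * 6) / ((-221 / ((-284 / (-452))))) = 556640 / 24973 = 22.29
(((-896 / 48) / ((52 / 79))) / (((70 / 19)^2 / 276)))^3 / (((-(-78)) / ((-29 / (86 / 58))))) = 949385019791879929892 / 19745915109375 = 48080071.98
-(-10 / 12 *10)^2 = -625 / 9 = -69.44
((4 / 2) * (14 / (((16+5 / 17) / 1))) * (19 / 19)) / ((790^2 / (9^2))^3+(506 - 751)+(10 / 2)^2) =63241479 / 16833806286732746365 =0.00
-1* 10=-10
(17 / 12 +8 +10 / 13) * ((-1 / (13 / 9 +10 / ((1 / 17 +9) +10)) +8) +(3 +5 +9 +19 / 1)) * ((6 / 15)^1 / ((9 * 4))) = 11022893 / 2239380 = 4.92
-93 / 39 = -31 / 13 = -2.38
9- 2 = 7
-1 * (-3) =3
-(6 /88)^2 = -9 /1936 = -0.00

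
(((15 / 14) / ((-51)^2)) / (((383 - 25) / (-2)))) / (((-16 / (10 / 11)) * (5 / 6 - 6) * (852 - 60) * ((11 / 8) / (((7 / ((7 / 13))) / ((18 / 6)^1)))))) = -325 / 3227322859992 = -0.00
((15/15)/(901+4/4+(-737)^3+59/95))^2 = 9025/1446272669254870269796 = 0.00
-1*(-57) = 57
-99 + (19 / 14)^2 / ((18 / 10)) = -172831 / 1764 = -97.98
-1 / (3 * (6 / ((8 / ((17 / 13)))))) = -52 / 153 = -0.34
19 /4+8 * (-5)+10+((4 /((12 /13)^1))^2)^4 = 3262260223 /26244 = 124304.99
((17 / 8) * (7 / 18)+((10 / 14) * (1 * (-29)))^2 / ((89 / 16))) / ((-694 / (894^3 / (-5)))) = 16053911.72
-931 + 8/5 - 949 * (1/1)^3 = -9392/5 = -1878.40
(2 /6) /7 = 1 /21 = 0.05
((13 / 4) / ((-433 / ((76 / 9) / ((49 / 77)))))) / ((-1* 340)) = 2717 / 9274860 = 0.00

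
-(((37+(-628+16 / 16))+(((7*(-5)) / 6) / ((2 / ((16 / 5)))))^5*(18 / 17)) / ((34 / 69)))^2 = -159163319871822841 / 6765201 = -23526768808.76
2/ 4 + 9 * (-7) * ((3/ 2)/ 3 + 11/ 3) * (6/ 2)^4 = -21262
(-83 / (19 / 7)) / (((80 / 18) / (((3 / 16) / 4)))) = -15687 / 48640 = -0.32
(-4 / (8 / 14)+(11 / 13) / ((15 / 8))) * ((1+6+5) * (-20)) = 20432 / 13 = 1571.69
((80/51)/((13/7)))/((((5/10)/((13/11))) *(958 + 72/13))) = 7280/3513543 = 0.00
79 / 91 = 0.87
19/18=1.06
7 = 7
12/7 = 1.71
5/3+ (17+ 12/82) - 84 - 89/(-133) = -1055447/16359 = -64.52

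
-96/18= -16/3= -5.33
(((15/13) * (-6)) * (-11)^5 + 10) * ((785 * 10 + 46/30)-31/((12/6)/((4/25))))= 8751525410.13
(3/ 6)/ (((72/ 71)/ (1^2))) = 71/ 144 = 0.49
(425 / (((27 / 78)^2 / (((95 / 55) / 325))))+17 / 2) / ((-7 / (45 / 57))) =-243695 / 79002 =-3.08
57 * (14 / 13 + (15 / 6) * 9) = 34941 / 26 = 1343.88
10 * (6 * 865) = 51900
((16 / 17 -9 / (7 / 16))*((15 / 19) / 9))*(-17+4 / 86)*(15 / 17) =42573600 / 1652791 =25.76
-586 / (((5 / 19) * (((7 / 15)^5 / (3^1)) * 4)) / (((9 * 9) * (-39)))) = 8012690960625 / 33614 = 238373622.91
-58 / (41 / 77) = -4466 / 41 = -108.93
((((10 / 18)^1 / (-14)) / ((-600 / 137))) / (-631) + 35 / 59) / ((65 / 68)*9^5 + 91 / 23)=130561592747 / 12423882977529660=0.00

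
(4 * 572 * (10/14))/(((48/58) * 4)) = 20735/42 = 493.69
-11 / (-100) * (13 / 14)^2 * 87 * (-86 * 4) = -6954519 / 2450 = -2838.58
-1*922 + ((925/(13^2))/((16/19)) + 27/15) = -12353229/13520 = -913.70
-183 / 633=-61 / 211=-0.29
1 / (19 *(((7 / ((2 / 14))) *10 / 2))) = 1 / 4655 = 0.00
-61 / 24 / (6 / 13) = -793 / 144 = -5.51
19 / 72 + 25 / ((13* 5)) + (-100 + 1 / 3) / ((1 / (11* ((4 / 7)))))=-4100423 / 6552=-625.83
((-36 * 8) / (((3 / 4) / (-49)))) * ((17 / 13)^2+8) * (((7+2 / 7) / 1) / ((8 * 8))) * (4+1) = 17575110 / 169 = 103994.73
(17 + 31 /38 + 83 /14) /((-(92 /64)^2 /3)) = -2425344 /70357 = -34.47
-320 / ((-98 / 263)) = 858.78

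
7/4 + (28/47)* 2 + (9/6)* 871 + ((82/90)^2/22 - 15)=5420890639/4187700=1294.48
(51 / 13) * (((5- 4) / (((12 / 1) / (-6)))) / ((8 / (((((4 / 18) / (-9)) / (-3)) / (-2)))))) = 17 / 16848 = 0.00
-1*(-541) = 541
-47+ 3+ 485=441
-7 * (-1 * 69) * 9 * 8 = 34776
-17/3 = -5.67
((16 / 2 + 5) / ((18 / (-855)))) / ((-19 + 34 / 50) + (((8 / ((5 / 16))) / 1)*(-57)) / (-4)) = -30875 / 17324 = -1.78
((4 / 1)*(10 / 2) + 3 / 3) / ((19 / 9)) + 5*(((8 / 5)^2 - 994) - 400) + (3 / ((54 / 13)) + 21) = -11842657 / 1710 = -6925.53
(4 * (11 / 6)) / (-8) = -11 / 12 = -0.92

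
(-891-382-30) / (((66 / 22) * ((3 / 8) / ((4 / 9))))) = -41696 / 81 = -514.77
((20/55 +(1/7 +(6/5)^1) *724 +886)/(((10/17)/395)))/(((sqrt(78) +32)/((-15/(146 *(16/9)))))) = -12973424319/5317466 +12973424319 *sqrt(78)/170158912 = -1766.42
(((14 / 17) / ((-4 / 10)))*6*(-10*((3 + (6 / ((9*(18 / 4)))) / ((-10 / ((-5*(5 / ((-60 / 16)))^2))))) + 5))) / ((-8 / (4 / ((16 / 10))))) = -432250 / 1377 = -313.91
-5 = -5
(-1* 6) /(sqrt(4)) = -3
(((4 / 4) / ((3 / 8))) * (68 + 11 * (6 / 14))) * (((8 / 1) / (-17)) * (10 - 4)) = -65152 / 119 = -547.50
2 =2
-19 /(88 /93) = -1767 /88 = -20.08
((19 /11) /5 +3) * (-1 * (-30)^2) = -33120 /11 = -3010.91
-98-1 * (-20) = -78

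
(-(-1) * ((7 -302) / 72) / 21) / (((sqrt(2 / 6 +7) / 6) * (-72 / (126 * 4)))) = 295 * sqrt(66) / 792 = 3.03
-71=-71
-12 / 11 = -1.09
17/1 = 17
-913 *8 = -7304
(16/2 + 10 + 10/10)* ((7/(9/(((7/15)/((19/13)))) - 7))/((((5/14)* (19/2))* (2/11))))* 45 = 441441/964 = 457.93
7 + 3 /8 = 59 /8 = 7.38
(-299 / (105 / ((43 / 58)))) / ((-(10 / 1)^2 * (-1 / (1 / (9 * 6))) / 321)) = -1375699 / 10962000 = -0.13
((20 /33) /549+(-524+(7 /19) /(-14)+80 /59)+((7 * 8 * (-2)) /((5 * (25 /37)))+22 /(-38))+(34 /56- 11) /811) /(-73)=32075844281871589 /4208270576548500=7.62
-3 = -3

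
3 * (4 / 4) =3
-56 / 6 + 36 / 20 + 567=8392 / 15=559.47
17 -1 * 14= 3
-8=-8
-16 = -16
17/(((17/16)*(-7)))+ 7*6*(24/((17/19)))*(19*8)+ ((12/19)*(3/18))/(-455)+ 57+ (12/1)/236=1485298013624/8670935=171296.18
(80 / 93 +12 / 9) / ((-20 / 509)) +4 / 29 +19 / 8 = -1917131 / 35960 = -53.31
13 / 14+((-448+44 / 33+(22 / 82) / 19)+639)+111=9955303 / 32718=304.28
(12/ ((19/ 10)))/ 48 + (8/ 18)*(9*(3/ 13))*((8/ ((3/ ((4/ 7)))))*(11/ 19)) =3271/ 3458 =0.95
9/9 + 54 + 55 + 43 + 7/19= 2914/19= 153.37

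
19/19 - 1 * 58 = -57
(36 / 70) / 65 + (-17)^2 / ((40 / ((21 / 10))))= 552567 / 36400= 15.18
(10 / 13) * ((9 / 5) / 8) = 9 / 52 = 0.17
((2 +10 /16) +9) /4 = 93 /32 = 2.91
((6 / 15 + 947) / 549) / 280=1579 / 256200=0.01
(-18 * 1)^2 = 324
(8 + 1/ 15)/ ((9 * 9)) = 121/ 1215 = 0.10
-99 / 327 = -33 / 109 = -0.30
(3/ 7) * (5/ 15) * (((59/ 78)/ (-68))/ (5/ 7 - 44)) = 59/ 1607112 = 0.00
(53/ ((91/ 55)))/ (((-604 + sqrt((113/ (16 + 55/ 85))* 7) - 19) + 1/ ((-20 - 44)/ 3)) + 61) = -146087860160/ 2562855785637 - 11939840* sqrt(3805501)/ 33317125213281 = -0.06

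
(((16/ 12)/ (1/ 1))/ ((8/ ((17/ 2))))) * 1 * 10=85/ 6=14.17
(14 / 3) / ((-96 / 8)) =-7 / 18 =-0.39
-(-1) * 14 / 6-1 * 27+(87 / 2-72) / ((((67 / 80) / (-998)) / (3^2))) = 61431922 / 201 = 305631.45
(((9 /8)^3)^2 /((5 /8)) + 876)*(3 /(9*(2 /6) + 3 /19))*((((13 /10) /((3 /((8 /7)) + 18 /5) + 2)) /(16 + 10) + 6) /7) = 676051433733 /943308800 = 716.68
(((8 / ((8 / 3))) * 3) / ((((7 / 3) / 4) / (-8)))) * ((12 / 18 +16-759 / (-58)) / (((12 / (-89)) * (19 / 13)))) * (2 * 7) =260898.25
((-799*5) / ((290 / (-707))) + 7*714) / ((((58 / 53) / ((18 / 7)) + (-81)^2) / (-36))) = -3669557661 / 45382100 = -80.86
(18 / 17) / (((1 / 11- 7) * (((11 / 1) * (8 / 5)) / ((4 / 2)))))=-45 / 2584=-0.02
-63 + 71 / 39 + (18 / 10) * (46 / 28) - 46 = -284527 / 2730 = -104.22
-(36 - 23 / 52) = -1849 / 52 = -35.56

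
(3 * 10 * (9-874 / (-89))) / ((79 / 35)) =1758750 / 7031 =250.14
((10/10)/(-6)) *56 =-28/3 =-9.33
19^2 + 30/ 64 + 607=968.47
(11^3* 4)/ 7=5324/ 7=760.57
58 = 58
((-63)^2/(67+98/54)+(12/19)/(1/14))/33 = 782747/388322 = 2.02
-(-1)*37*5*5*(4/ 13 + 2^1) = 27750/ 13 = 2134.62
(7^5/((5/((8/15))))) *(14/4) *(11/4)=1294139/75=17255.19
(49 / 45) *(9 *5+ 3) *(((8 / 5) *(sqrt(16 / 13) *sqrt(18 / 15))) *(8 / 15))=200704 *sqrt(390) / 73125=54.20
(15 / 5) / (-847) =-3 / 847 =-0.00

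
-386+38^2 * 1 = 1058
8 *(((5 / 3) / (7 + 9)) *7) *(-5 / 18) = -175 / 108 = -1.62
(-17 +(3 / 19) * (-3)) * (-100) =33200 / 19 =1747.37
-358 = -358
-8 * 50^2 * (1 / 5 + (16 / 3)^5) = -20972492000 / 243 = -86306551.44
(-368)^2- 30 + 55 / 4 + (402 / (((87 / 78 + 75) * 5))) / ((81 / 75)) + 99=9654112577 / 71244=135507.73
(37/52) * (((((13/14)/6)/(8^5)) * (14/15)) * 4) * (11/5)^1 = 407/14745600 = 0.00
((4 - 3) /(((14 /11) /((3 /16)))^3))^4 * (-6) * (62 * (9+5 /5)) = -775568624453138006865 /1994739708184051698234294272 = -0.00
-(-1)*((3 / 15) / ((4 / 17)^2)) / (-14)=-289 / 1120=-0.26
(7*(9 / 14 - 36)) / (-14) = 495 / 28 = 17.68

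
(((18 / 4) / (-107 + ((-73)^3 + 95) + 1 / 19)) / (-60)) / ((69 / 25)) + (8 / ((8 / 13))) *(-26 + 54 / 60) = -88756549733 / 272009040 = -326.30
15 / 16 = 0.94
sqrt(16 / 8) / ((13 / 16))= 16 *sqrt(2) / 13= 1.74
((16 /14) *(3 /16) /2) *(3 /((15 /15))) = 9 /28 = 0.32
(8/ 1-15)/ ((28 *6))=-1/ 24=-0.04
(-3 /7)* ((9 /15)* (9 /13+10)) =-2.75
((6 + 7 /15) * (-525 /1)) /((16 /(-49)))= 166355 /16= 10397.19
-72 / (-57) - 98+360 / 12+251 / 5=-1571 / 95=-16.54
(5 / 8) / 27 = 5 / 216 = 0.02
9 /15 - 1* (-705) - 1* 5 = 3503 /5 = 700.60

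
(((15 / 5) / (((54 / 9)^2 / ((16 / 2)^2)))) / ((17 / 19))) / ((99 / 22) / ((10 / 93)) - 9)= 6080 / 33507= 0.18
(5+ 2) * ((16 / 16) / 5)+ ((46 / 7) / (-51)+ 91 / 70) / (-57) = 56141 / 40698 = 1.38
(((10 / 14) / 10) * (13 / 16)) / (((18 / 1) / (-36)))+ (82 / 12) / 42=47 / 1008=0.05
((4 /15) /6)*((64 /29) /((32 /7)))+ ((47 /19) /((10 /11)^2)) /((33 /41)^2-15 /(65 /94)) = -9181128157 /76018990500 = -0.12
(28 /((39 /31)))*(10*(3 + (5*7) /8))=64015 /39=1641.41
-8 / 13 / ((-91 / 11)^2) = -968 / 107653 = -0.01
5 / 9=0.56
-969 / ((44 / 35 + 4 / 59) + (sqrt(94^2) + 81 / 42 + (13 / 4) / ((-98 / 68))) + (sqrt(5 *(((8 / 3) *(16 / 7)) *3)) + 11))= -7153820855755 / 776184854283 + 77131301800 *sqrt(70) / 776184854283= -8.39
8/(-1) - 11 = -19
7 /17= 0.41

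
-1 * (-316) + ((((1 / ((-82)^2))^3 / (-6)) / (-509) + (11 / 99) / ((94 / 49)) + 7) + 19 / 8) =42602270166481860701 / 130909528808574336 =325.43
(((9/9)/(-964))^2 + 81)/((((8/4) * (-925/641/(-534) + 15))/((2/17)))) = 12882744194619/40564093330360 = 0.32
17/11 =1.55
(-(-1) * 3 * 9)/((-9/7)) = -21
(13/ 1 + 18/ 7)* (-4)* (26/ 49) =-11336/ 343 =-33.05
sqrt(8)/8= sqrt(2)/4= 0.35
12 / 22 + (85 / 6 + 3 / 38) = 9274 / 627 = 14.79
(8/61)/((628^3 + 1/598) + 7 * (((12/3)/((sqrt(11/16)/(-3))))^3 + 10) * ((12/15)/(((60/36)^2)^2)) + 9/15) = 24666175895961600000 * sqrt(11)/17392747486368631998890541873790391 + 9209783027204493626750000/17392747486368631998890541873790391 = 0.00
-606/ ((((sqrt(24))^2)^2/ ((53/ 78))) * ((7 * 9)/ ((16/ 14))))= -5353/ 412776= -0.01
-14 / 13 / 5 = -14 / 65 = -0.22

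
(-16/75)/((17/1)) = -16/1275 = -0.01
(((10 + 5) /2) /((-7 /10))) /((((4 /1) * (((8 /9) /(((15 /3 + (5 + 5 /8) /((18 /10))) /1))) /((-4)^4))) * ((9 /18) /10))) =-877500 /7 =-125357.14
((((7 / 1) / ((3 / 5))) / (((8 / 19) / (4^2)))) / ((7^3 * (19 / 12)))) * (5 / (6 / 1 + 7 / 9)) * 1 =1800 / 2989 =0.60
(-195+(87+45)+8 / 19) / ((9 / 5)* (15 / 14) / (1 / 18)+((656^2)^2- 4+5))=-8323 / 24630146699918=-0.00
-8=-8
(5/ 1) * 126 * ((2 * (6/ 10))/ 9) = 84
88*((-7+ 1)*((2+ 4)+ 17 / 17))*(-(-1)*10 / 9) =-12320 / 3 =-4106.67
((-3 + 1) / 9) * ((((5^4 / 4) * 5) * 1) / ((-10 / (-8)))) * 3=-1250 / 3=-416.67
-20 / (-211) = 20 / 211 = 0.09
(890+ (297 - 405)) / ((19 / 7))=288.11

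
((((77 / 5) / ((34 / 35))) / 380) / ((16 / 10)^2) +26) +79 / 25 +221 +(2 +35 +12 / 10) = 1192262959 / 4134400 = 288.38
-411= -411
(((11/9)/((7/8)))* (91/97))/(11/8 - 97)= -9152/667845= -0.01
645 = 645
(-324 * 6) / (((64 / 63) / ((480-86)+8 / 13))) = -39267585 / 52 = -755145.87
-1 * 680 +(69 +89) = -522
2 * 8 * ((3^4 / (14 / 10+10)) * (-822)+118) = -1739648 / 19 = -91560.42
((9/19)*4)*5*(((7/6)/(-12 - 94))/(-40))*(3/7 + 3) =9/1007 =0.01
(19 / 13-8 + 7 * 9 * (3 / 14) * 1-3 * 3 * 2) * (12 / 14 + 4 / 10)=-902 / 65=-13.88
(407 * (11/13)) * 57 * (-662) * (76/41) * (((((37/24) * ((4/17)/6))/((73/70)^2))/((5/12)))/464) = -9698846682910/1400296001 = -6926.28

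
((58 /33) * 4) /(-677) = -232 /22341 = -0.01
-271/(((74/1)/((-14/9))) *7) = 271/333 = 0.81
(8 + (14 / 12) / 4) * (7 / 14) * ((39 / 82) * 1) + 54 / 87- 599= -22692113 / 38048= -596.41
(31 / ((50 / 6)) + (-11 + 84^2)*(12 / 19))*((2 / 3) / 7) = 201454 / 475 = 424.11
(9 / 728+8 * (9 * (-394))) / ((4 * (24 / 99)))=-29254.49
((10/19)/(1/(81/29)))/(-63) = -90/3857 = -0.02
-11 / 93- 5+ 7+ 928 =86479 / 93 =929.88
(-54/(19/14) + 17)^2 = 187489/361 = 519.36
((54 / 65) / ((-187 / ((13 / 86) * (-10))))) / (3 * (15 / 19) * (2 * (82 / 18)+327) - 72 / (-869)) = 81054 / 9608989883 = 0.00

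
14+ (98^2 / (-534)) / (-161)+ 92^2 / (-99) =-14466028 / 202653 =-71.38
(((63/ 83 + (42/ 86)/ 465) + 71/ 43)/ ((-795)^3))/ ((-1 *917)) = 1333891/ 254887752434923125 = 0.00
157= 157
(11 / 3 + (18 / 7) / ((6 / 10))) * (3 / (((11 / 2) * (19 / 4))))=1336 / 1463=0.91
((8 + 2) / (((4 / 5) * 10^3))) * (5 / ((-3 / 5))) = -5 / 48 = -0.10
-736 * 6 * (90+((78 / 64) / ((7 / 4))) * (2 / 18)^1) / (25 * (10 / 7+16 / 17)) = -23668012 / 3525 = -6714.33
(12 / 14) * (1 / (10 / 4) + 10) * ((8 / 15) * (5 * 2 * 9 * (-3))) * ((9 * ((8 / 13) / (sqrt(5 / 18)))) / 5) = -746496 * sqrt(10) / 875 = -2697.86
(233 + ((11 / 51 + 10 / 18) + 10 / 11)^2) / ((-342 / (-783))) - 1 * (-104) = 23102390285 / 35878194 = 643.91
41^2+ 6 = 1687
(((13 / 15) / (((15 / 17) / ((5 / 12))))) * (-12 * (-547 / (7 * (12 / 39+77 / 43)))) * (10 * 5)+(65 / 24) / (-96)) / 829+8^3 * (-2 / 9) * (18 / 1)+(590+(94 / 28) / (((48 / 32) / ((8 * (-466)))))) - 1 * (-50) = -8986060386467 / 922537728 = -9740.59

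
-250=-250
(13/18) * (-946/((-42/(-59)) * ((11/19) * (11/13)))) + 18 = -8071463/4158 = -1941.19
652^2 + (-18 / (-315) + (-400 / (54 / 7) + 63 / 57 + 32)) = 7632406751 / 17955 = 425085.31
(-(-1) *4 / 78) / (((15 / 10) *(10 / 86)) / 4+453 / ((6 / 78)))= 688 / 79007409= 0.00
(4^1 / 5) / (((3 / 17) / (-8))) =-544 / 15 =-36.27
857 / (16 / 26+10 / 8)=44564 / 97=459.42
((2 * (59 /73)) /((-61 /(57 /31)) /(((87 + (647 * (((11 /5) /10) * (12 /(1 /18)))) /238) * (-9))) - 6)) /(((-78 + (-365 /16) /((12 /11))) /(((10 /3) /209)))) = 1311394302720 /30102570451416617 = 0.00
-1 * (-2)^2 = -4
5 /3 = 1.67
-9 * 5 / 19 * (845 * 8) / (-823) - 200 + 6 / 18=-8453963 / 46911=-180.21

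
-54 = -54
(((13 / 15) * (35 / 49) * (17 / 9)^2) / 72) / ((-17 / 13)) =-2873 / 122472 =-0.02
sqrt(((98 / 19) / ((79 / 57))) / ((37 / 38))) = 14 *sqrt(166611) / 2923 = 1.96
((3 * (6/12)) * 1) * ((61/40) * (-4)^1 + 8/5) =-27/4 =-6.75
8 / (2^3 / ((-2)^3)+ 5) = 2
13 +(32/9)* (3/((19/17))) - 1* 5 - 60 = -2420/57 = -42.46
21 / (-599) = -21 / 599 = -0.04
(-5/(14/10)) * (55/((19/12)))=-16500/133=-124.06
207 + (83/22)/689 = 3137789/15158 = 207.01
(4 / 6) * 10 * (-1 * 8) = -160 / 3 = -53.33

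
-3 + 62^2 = 3841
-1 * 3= -3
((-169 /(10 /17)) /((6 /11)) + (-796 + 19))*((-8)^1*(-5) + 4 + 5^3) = -13219687 /60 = -220328.12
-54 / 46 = -1.17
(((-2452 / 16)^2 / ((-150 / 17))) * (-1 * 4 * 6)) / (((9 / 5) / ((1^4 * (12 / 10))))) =6388073 / 150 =42587.15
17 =17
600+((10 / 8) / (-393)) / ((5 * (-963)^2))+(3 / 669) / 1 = 195058318122245 / 325094767164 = 600.00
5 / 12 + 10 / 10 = 17 / 12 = 1.42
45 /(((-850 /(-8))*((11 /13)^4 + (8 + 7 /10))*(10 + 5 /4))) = 913952 /223653445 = 0.00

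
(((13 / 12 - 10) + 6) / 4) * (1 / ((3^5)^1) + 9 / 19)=-38605 / 110808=-0.35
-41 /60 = -0.68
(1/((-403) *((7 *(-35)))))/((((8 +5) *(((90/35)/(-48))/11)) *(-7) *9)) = 0.00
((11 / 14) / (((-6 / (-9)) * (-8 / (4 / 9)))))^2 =121 / 28224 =0.00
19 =19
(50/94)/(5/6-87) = -150/24299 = -0.01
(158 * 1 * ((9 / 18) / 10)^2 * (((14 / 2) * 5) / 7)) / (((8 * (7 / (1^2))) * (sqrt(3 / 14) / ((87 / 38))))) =2291 * sqrt(42) / 85120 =0.17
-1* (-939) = 939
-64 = -64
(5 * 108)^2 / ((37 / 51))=14871600 / 37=401935.14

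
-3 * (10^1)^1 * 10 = -300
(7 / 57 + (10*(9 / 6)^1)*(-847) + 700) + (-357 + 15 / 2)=-1408399 / 114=-12354.38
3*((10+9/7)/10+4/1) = 1077/70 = 15.39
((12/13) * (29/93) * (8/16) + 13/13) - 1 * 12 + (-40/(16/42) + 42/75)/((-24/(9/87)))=-10.41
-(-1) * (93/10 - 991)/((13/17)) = -166889/130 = -1283.76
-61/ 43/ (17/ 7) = -427/ 731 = -0.58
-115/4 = -28.75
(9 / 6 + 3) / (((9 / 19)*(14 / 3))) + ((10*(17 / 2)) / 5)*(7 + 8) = 7197 / 28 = 257.04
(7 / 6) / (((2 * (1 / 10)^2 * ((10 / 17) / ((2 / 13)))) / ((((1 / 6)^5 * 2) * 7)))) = 4165 / 151632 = 0.03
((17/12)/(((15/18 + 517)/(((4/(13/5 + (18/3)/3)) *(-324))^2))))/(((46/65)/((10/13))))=8922960000/37802869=236.04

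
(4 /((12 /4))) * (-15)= -20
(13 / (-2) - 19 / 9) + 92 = 1501 / 18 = 83.39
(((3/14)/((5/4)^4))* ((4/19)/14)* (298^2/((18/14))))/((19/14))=45467648/676875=67.17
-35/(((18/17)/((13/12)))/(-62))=2220.23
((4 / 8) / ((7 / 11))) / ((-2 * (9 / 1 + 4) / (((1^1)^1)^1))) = -11 / 364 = -0.03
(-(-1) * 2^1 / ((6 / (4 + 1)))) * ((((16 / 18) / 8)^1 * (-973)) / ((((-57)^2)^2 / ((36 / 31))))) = -19460 / 981708093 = -0.00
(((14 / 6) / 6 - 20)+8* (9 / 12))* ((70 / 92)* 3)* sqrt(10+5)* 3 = -8575* sqrt(15) / 92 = -360.99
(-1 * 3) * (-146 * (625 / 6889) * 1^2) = 273750 / 6889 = 39.74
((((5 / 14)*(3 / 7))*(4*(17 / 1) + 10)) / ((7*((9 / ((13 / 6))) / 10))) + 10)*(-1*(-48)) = 232240 / 343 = 677.08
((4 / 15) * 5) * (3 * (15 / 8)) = 15 / 2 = 7.50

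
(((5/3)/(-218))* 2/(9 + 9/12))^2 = 400/162639009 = 0.00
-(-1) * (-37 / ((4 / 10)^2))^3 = -791453125 / 64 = -12366455.08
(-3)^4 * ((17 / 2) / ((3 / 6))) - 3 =1374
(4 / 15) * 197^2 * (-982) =-10162783.47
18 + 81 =99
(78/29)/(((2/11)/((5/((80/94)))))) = 20163/232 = 86.91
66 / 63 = 22 / 21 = 1.05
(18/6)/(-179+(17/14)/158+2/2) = -6636/393719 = -0.02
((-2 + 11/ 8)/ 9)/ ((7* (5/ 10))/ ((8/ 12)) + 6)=-1/ 162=-0.01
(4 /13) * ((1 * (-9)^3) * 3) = -8748 /13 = -672.92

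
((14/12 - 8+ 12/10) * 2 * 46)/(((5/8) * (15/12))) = -248768/375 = -663.38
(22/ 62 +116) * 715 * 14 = 1164711.94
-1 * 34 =-34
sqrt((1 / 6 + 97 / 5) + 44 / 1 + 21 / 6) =sqrt(15090) / 15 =8.19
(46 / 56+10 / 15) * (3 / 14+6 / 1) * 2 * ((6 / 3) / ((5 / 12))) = 4350 / 49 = 88.78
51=51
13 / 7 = 1.86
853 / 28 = 30.46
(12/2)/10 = 3/5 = 0.60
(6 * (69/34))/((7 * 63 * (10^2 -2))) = 23/81634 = 0.00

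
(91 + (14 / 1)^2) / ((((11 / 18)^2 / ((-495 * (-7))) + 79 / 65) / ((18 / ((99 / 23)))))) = 761571720 / 771287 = 987.40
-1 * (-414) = 414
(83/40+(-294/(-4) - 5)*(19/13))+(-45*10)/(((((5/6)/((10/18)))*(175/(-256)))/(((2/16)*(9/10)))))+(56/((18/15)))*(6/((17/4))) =217.44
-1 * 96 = -96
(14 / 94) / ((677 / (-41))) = -287 / 31819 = -0.01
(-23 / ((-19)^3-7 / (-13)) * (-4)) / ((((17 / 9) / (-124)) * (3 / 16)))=296608 / 63155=4.70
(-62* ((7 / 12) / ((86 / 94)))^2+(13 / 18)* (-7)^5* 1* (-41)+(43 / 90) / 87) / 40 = 28819177229203 / 2316427200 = 12441.22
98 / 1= 98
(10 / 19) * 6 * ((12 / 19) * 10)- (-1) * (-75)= -19875 / 361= -55.06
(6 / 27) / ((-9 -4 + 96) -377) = -1 / 1323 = -0.00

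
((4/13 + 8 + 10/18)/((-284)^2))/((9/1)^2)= 1037/764376912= 0.00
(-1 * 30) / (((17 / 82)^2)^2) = -1356365280 / 83521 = -16239.81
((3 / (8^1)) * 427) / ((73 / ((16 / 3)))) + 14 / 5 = 5292 / 365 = 14.50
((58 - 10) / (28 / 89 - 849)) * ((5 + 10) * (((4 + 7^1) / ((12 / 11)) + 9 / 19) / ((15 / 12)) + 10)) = -22457904 / 1435127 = -15.65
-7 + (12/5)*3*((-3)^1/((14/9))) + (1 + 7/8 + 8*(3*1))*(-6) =-24659/140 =-176.14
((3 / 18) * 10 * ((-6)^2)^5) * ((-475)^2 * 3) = 68213404800000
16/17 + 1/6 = 113/102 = 1.11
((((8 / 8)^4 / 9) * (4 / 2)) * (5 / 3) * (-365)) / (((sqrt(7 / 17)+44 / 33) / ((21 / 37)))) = -1737400 / 23199+25550 * sqrt(119) / 7733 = -38.85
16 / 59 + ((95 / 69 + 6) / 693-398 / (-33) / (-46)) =55420 / 2821203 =0.02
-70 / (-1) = 70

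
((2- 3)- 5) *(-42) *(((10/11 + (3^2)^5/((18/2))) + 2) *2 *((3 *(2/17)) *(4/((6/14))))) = 2037857472/187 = 10897633.54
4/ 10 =2/ 5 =0.40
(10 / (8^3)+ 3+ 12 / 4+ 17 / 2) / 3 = 1239 / 256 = 4.84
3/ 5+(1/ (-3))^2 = 32/ 45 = 0.71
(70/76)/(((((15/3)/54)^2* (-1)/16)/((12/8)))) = -244944/95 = -2578.36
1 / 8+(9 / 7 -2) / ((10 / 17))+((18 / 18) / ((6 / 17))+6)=1301 / 168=7.74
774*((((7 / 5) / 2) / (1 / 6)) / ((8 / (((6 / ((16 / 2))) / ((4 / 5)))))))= 24381 / 64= 380.95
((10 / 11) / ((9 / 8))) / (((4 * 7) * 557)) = 20 / 386001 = 0.00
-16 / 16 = -1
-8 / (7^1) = -8 / 7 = -1.14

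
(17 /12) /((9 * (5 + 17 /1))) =17 /2376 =0.01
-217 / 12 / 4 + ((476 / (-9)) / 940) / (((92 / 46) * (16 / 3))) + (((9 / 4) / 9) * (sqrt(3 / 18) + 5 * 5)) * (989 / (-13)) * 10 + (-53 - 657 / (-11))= -15332288867 / 3226080 - 4945 * sqrt(6) / 156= -4830.25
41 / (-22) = -41 / 22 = -1.86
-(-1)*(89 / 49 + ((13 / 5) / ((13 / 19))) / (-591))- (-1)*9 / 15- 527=-75958024 / 144795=-524.59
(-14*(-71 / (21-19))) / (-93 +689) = 497 / 596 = 0.83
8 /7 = 1.14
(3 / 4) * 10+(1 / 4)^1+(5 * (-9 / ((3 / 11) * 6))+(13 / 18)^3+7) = -72161 / 5832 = -12.37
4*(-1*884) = -3536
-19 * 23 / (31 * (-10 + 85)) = -437 / 2325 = -0.19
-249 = -249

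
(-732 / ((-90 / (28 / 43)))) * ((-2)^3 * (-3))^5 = 9066774528 / 215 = 42171044.32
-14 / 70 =-1 / 5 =-0.20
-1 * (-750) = 750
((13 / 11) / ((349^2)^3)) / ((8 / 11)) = 0.00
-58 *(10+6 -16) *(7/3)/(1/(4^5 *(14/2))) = 0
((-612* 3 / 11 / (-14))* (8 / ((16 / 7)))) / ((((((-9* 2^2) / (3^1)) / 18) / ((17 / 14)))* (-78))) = 7803 / 8008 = 0.97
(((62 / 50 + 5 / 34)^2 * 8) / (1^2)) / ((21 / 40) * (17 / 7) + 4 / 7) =155684592 / 18676625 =8.34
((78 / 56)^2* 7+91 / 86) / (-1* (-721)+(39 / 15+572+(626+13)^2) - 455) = 352495 / 9852611328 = 0.00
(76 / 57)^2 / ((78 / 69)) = 1.57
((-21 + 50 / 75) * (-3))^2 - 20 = 3701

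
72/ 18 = 4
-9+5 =-4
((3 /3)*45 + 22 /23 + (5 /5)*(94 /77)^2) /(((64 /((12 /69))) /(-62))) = -200575611 /25091528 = -7.99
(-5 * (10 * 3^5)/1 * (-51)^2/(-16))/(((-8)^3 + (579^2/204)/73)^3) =-241597238522880600/14345736302273154661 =-0.02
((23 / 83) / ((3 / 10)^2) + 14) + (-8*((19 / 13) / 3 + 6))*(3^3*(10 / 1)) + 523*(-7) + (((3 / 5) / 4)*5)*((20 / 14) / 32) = -17656.20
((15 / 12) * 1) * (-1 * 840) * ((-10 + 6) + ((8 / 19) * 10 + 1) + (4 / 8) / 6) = -51625 / 38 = -1358.55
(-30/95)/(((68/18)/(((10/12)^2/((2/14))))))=-525/1292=-0.41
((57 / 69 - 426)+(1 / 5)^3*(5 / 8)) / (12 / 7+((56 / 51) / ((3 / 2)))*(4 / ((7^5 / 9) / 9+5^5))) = -15705822215629 / 63358504800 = -247.89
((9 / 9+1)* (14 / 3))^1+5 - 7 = 22 / 3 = 7.33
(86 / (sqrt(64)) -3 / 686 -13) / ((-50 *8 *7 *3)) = 1031 / 3841600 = 0.00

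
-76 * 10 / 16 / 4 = -95 / 8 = -11.88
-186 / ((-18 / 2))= 62 / 3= 20.67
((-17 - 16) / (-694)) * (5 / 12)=55 / 2776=0.02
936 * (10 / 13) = 720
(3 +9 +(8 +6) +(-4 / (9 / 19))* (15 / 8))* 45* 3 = 2745 / 2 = 1372.50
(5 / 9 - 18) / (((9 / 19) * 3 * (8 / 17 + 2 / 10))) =-13345 / 729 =-18.31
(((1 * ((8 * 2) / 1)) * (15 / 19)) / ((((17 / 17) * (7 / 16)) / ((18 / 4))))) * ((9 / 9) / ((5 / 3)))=10368 / 133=77.95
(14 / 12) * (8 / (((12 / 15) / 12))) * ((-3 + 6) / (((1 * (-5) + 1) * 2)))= -105 / 2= -52.50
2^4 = 16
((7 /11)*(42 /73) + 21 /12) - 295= -940743 /3212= -292.88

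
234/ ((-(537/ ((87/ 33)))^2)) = -21866/ 3876961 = -0.01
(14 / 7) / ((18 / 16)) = 16 / 9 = 1.78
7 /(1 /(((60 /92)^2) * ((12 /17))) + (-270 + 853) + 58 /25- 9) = 0.01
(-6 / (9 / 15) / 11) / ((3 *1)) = -10 / 33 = -0.30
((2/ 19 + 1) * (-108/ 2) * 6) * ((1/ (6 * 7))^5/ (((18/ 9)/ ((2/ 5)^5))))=-2/ 142559375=-0.00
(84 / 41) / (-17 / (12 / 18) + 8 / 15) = -0.08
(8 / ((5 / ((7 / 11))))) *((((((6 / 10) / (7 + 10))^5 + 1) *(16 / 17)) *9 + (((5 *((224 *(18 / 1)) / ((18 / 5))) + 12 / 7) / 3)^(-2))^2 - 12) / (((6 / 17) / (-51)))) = 4405749876784966749064564251741 / 8484463412916246267611000000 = 519.27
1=1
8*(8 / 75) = 64 / 75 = 0.85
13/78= 1/6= 0.17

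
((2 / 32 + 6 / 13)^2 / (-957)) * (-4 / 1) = 11881 / 10350912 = 0.00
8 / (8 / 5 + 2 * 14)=10 / 37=0.27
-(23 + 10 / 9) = -217 / 9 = -24.11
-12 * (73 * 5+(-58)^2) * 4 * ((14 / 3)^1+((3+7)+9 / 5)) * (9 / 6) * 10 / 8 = -5526378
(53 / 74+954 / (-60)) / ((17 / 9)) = -25281 / 3145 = -8.04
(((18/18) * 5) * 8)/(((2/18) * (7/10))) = 3600/7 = 514.29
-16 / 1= -16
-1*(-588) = 588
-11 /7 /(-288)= 0.01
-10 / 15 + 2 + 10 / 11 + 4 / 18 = 244 / 99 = 2.46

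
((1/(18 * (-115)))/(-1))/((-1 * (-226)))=1/467820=0.00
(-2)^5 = -32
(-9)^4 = 6561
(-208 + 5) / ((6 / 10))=-1015 / 3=-338.33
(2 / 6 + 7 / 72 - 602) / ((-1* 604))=43313 / 43488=1.00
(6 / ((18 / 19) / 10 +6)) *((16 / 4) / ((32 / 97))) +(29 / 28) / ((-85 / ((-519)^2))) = -375532648 / 114835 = -3270.19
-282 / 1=-282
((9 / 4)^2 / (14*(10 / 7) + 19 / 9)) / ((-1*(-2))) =729 / 6368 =0.11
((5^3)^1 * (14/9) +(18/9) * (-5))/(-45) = -332/81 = -4.10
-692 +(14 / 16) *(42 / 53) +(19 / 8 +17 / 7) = -2037541 / 2968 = -686.50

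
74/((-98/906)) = -33522/49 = -684.12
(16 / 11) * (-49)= -784 / 11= -71.27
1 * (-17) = -17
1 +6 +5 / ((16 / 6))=71 / 8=8.88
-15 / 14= -1.07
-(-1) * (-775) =-775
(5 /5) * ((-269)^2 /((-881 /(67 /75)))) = -4848187 /66075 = -73.37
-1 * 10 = -10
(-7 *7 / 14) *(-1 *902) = 3157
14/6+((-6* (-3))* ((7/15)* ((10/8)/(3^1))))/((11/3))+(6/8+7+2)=1721/132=13.04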